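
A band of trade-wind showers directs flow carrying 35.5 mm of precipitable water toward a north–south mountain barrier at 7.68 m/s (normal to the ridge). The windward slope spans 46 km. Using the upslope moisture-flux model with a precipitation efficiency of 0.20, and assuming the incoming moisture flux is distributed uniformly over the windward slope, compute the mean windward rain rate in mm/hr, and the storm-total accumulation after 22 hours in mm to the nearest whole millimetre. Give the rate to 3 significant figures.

R ≈ 4.27 mm/hr; total ≈ 94 mm

Incoming column moisture flux per unit ridge length: F = V × PW = 7.68 × 35.5 = 272.64 mm·m/s.
Spread over the 46 km slope with efficiency ε = 0.20: R = ε·F/W = 0.20 × 272.64 / 46000 m = 1.185e-03 mm/s.
R = 1.185e-03 × 3600 = 4.27 mm/hr.
Over 22 h: total = 4.27 × 22 = 93.94 ≈ 94 mm.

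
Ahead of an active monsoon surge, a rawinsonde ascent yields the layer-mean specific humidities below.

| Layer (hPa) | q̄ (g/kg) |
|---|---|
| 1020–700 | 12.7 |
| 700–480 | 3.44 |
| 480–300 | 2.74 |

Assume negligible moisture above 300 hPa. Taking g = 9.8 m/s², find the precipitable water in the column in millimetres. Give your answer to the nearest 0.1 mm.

Precipitable water is the column-integrated vapour mass per unit area: PW = (1/g) Σ q̄ Δp, with q in kg/kg and Δp in Pa (1 kg/m² of water = 1 mm).
Layer 1020–700 hPa: Δp = 320 hPa = 32000 Pa, q̄ = 0.0127 kg/kg → 0.0127 × 32000 / 9.8 = 41.47 mm
Layer 700–480 hPa: Δp = 220 hPa = 22000 Pa, q̄ = 0.00344 kg/kg → 0.00344 × 22000 / 9.8 = 7.72 mm
Layer 480–300 hPa: Δp = 180 hPa = 18000 Pa, q̄ = 0.00274 kg/kg → 0.00274 × 18000 / 9.8 = 5.03 mm
PW = 41.47 + 7.72 + 5.03 = 54.22 ≈ 54.2 mm.

PW ≈ 54.2 mm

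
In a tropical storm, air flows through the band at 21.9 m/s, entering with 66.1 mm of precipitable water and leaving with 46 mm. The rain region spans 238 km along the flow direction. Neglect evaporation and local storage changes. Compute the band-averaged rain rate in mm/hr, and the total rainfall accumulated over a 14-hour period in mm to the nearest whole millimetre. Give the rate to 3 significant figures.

R ≈ 6.66 mm/hr; total ≈ 93 mm

Column moisture flux per unit crosswind length is F = V × PW.
Inflow: F_in = 21.9 × 66.1 = 1447.59 mm·m/s
Outflow: F_out = 21.9 × 46 = 1007.4 mm·m/s
Steady-state rate R = (F_in − F_out)/L = (1447.59 − 1007.4) / 238000 m = 1.850e-03 mm/s.
R = 1.850e-03 × 3600 = 6.66 mm/hr.
Over 14 h: total = 6.66 × 14 = 93.24 ≈ 93 mm.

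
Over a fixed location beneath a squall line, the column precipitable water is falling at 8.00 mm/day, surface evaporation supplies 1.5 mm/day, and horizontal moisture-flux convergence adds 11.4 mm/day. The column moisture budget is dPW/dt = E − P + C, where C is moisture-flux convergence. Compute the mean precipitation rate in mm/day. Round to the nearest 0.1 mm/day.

P ≈ 20.9 mm/day

dPW/dt = -8.00 mm/day.
P = E + C − dPW/dt = 1.5 + (11.4) − (-8.00) = 20.9 mm/day.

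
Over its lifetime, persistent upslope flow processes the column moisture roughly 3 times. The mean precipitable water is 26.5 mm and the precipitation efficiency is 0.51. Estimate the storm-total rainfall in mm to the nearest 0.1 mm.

Each cycle deposits ε × PW = 0.51 × 26.5 = 13.515 mm.
Over 3 cycles: 3 × 13.515 = 40.5 mm.

rainfall ≈ 40.5 mm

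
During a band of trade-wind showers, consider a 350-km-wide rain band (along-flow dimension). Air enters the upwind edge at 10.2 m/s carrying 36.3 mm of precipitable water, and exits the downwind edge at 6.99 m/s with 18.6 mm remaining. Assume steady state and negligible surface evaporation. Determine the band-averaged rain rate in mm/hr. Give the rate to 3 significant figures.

R ≈ 2.47 mm/hr

Column moisture flux per unit crosswind length is F = V × PW.
Inflow: F_in = 10.2 × 36.3 = 370.26 mm·m/s
Outflow: F_out = 6.99 × 18.6 = 130.014 mm·m/s
Steady-state rate R = (F_in − F_out)/L = (370.26 − 130.014) / 350000 m = 6.864e-04 mm/s.
R = 6.864e-04 × 3600 = 2.47 mm/hr.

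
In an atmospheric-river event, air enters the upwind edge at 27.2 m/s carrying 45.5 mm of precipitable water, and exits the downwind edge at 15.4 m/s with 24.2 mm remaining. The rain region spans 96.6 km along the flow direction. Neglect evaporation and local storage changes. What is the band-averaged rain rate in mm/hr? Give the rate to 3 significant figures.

R ≈ 32.2 mm/hr

Column moisture flux per unit crosswind length is F = V × PW.
Inflow: F_in = 27.2 × 45.5 = 1237.6 mm·m/s
Outflow: F_out = 15.4 × 24.2 = 372.68 mm·m/s
Steady-state rate R = (F_in − F_out)/L = (1237.6 − 372.68) / 96600 m = 8.954e-03 mm/s.
R = 8.954e-03 × 3600 = 32.2 mm/hr.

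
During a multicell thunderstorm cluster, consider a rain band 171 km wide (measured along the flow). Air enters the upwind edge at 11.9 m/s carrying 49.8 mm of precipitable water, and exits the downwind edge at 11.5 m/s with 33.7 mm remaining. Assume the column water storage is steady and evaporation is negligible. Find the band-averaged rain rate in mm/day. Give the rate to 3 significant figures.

Column moisture flux per unit crosswind length is F = V × PW.
Inflow: F_in = 11.9 × 49.8 = 592.62 mm·m/s
Outflow: F_out = 11.5 × 33.7 = 387.55 mm·m/s
Steady-state rate R = (F_in − F_out)/L = (592.62 − 387.55) / 171000 m = 1.199e-03 mm/s.
R = 1.199e-03 × 3600 × 24 = 104 mm/day.

R ≈ 104 mm/day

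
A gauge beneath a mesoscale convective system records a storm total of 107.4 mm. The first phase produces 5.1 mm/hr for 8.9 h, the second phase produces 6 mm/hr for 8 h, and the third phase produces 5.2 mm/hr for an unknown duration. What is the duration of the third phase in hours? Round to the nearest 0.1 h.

duration ≈ 2.7 h

Known phases: 5.1 × 8.9 + 6 × 8 = 45.39 + 48 = 93.39 mm.
Remaining depth = 107.4 − 93.39 = 14.01 mm.
Duration = 14.01 / 5.2 = 2.7 h.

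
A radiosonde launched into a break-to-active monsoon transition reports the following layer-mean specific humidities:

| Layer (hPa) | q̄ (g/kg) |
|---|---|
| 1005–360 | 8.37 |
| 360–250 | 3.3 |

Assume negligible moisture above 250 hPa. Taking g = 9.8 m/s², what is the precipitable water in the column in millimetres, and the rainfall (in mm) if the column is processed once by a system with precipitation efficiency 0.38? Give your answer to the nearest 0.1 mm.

PW ≈ 58.8 mm; rainfall ≈ 22.3 mm

Precipitable water is the column-integrated vapour mass per unit area: PW = (1/g) Σ q̄ Δp, with q in kg/kg and Δp in Pa (1 kg/m² of water = 1 mm).
Layer 1005–360 hPa: Δp = 645 hPa = 64500 Pa, q̄ = 0.00837 kg/kg → 0.00837 × 64500 / 9.8 = 55.09 mm
Layer 360–250 hPa: Δp = 110 hPa = 11000 Pa, q̄ = 0.0033 kg/kg → 0.0033 × 11000 / 9.8 = 3.70 mm
PW = 55.09 + 3.70 = 58.79 ≈ 58.8 mm.
Rainfall = ε × PW = 0.38 × 58.8 = 22.3 mm.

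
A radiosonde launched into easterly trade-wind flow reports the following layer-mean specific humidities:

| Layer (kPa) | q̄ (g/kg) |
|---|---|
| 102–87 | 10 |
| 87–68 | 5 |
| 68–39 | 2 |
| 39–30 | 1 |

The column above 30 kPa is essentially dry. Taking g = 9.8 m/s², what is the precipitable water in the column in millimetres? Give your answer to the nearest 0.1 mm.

Precipitable water is the column-integrated vapour mass per unit area: PW = (1/g) Σ q̄ Δp, with q in kg/kg and Δp in Pa (1 kg/m² of water = 1 mm).
Layer 102–87 kPa: Δp = 150 hPa = 15000 Pa, q̄ = 0.01 kg/kg → 0.01 × 15000 / 9.8 = 15.31 mm
Layer 87–68 kPa: Δp = 190 hPa = 19000 Pa, q̄ = 0.005 kg/kg → 0.005 × 19000 / 9.8 = 9.69 mm
Layer 68–39 kPa: Δp = 290 hPa = 29000 Pa, q̄ = 0.002 kg/kg → 0.002 × 29000 / 9.8 = 5.92 mm
Layer 39–30 kPa: Δp = 90 hPa = 9000 Pa, q̄ = 0.001 kg/kg → 0.001 × 9000 / 9.8 = 0.92 mm
PW = 15.31 + 9.69 + 5.92 + 0.92 = 31.84 ≈ 31.8 mm.

PW ≈ 31.8 mm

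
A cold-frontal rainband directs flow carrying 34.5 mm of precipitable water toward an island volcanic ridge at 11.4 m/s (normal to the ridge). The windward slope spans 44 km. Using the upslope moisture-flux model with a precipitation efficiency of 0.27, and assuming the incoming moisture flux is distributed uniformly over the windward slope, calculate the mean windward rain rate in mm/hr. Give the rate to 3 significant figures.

R ≈ 8.69 mm/hr

Incoming column moisture flux per unit ridge length: F = V × PW = 11.4 × 34.5 = 393.3 mm·m/s.
Spread over the 44 km slope with efficiency ε = 0.27: R = ε·F/W = 0.27 × 393.3 / 44000 m = 2.413e-03 mm/s.
R = 2.413e-03 × 3600 = 8.69 mm/hr.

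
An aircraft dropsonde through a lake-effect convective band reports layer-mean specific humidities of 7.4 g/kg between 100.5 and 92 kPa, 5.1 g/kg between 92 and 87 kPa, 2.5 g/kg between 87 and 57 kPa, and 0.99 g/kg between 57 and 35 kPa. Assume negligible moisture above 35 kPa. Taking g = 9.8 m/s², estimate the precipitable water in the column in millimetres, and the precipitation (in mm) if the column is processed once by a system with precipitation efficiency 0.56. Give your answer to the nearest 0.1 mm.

Precipitable water is the column-integrated vapour mass per unit area: PW = (1/g) Σ q̄ Δp, with q in kg/kg and Δp in Pa (1 kg/m² of water = 1 mm).
Layer 100.5–92 kPa: Δp = 85 hPa = 8500 Pa, q̄ = 0.0074 kg/kg → 0.0074 × 8500 / 9.8 = 6.42 mm
Layer 92–87 kPa: Δp = 50 hPa = 5000 Pa, q̄ = 0.0051 kg/kg → 0.0051 × 5000 / 9.8 = 2.60 mm
Layer 87–57 kPa: Δp = 300 hPa = 30000 Pa, q̄ = 0.0025 kg/kg → 0.0025 × 30000 / 9.8 = 7.65 mm
Layer 57–35 kPa: Δp = 220 hPa = 22000 Pa, q̄ = 0.00099 kg/kg → 0.00099 × 22000 / 9.8 = 2.22 mm
PW = 6.42 + 2.60 + 7.65 + 2.22 = 18.89 ≈ 18.9 mm.
Precipitation = ε × PW = 0.56 × 18.9 = 10.6 mm.

PW ≈ 18.9 mm; precipitation ≈ 10.6 mm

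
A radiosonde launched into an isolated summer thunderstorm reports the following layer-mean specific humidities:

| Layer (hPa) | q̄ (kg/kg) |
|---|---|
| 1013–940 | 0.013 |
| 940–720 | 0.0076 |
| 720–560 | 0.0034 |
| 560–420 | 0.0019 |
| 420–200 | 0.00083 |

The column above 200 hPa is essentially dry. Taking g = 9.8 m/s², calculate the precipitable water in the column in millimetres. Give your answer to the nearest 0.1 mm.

Precipitable water is the column-integrated vapour mass per unit area: PW = (1/g) Σ q̄ Δp, with q in kg/kg and Δp in Pa (1 kg/m² of water = 1 mm).
Layer 1013–940 hPa: Δp = 73 hPa = 7300 Pa, q̄ = 0.013 kg/kg → 0.013 × 7300 / 9.8 = 9.68 mm
Layer 940–720 hPa: Δp = 220 hPa = 22000 Pa, q̄ = 0.0076 kg/kg → 0.0076 × 22000 / 9.8 = 17.06 mm
Layer 720–560 hPa: Δp = 160 hPa = 16000 Pa, q̄ = 0.0034 kg/kg → 0.0034 × 16000 / 9.8 = 5.55 mm
Layer 560–420 hPa: Δp = 140 hPa = 14000 Pa, q̄ = 0.0019 kg/kg → 0.0019 × 14000 / 9.8 = 2.71 mm
Layer 420–200 hPa: Δp = 220 hPa = 22000 Pa, q̄ = 0.00083 kg/kg → 0.00083 × 22000 / 9.8 = 1.86 mm
PW = 9.68 + 17.06 + 5.55 + 2.71 + 1.86 = 36.86 ≈ 36.9 mm.

PW ≈ 36.9 mm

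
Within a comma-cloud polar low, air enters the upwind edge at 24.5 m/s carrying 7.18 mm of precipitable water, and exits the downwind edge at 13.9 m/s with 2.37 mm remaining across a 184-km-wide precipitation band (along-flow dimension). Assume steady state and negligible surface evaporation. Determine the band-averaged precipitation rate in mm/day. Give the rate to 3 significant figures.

Column moisture flux per unit crosswind length is F = V × PW.
Inflow: F_in = 24.5 × 7.18 = 175.91 mm·m/s
Outflow: F_out = 13.9 × 2.37 = 32.943 mm·m/s
Steady-state rate R = (F_in − F_out)/L = (175.91 − 32.943) / 184000 m = 7.770e-04 mm/s.
R = 7.770e-04 × 3600 × 24 = 67.1 mm/day.

R ≈ 67.1 mm/day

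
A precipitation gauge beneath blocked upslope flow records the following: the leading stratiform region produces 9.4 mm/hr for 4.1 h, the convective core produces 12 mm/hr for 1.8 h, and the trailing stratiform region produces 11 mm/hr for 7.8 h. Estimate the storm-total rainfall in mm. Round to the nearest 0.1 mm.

total ≈ 145.9 mm

Total = Σ Rᵢ Δtᵢ = 9.4 × 4.1 + 12 × 1.8 + 11 × 7.8
      = 38.54 + 21.6 + 85.8 = 145.9 mm.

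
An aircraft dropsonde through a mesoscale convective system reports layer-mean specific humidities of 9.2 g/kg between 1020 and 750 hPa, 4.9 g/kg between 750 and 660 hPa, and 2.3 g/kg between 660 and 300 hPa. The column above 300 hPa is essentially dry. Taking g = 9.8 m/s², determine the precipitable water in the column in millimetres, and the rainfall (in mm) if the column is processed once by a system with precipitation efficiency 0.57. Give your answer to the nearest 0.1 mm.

PW ≈ 38.3 mm; rainfall ≈ 21.8 mm

Precipitable water is the column-integrated vapour mass per unit area: PW = (1/g) Σ q̄ Δp, with q in kg/kg and Δp in Pa (1 kg/m² of water = 1 mm).
Layer 1020–750 hPa: Δp = 270 hPa = 27000 Pa, q̄ = 0.0092 kg/kg → 0.0092 × 27000 / 9.8 = 25.35 mm
Layer 750–660 hPa: Δp = 90 hPa = 9000 Pa, q̄ = 0.0049 kg/kg → 0.0049 × 9000 / 9.8 = 4.50 mm
Layer 660–300 hPa: Δp = 360 hPa = 36000 Pa, q̄ = 0.0023 kg/kg → 0.0023 × 36000 / 9.8 = 8.45 mm
PW = 25.35 + 4.50 + 8.45 = 38.30 ≈ 38.3 mm.
Rainfall = ε × PW = 0.57 × 38.3 = 21.8 mm.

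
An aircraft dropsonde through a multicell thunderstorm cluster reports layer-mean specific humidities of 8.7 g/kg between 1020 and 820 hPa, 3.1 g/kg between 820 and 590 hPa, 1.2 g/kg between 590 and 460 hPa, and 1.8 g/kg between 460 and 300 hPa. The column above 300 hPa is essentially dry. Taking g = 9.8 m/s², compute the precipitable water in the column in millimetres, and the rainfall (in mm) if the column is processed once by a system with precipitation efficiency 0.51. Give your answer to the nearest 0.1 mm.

PW ≈ 29.6 mm; rainfall ≈ 15.1 mm

Precipitable water is the column-integrated vapour mass per unit area: PW = (1/g) Σ q̄ Δp, with q in kg/kg and Δp in Pa (1 kg/m² of water = 1 mm).
Layer 1020–820 hPa: Δp = 200 hPa = 20000 Pa, q̄ = 0.0087 kg/kg → 0.0087 × 20000 / 9.8 = 17.76 mm
Layer 820–590 hPa: Δp = 230 hPa = 23000 Pa, q̄ = 0.0031 kg/kg → 0.0031 × 23000 / 9.8 = 7.28 mm
Layer 590–460 hPa: Δp = 130 hPa = 13000 Pa, q̄ = 0.0012 kg/kg → 0.0012 × 13000 / 9.8 = 1.59 mm
Layer 460–300 hPa: Δp = 160 hPa = 16000 Pa, q̄ = 0.0018 kg/kg → 0.0018 × 16000 / 9.8 = 2.94 mm
PW = 17.76 + 7.28 + 1.59 + 2.94 = 29.57 ≈ 29.6 mm.
Rainfall = ε × PW = 0.51 × 29.6 = 15.1 mm.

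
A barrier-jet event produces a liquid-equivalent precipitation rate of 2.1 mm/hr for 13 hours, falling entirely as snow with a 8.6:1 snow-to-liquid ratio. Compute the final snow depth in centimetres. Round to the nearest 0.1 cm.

Liquid-equivalent depth = 2.1 × 13 = 27.3 mm.
Snow depth = 27.3 mm × 8.6 = 234.78 mm = 23.5 cm.

snow depth ≈ 23.5 cm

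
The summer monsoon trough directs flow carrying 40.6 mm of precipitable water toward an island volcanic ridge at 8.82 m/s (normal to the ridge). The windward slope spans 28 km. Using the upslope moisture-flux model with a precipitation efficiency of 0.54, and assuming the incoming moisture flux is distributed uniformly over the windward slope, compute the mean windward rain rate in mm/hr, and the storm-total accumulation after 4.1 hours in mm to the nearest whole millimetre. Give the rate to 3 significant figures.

R ≈ 24.9 mm/hr; total ≈ 102 mm

Incoming column moisture flux per unit ridge length: F = V × PW = 8.82 × 40.6 = 358.092 mm·m/s.
Spread over the 28 km slope with efficiency ε = 0.54: R = ε·F/W = 0.54 × 358.092 / 28000 m = 6.906e-03 mm/s.
R = 6.906e-03 × 3600 = 24.9 mm/hr.
Over 4.1 h: total = 24.9 × 4.1 = 102.09 ≈ 102 mm.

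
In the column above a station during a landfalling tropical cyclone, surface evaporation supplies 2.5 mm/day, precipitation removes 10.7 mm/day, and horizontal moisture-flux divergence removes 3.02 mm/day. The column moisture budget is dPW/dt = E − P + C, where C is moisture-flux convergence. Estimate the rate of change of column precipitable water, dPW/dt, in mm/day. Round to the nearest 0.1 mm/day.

dPW/dt ≈ -11.2 mm/day

dPW/dt = E − P + C = 2.5 − 10.7 + (-3.02) = -11.2 mm/day.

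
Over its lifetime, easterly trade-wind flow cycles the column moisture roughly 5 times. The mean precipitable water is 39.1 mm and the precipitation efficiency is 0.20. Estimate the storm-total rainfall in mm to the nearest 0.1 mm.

rainfall ≈ 39.1 mm

Each cycle deposits ε × PW = 0.20 × 39.1 = 7.82 mm.
Over 5 cycles: 5 × 7.82 = 39.1 mm.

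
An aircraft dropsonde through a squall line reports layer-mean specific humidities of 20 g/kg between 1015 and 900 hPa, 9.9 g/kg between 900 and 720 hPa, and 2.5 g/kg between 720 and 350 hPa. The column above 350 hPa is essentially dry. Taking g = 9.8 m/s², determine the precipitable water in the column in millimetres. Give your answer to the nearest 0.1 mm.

Precipitable water is the column-integrated vapour mass per unit area: PW = (1/g) Σ q̄ Δp, with q in kg/kg and Δp in Pa (1 kg/m² of water = 1 mm).
Layer 1015–900 hPa: Δp = 115 hPa = 11500 Pa, q̄ = 0.02 kg/kg → 0.02 × 11500 / 9.8 = 23.47 mm
Layer 900–720 hPa: Δp = 180 hPa = 18000 Pa, q̄ = 0.0099 kg/kg → 0.0099 × 18000 / 9.8 = 18.18 mm
Layer 720–350 hPa: Δp = 370 hPa = 37000 Pa, q̄ = 0.0025 kg/kg → 0.0025 × 37000 / 9.8 = 9.44 mm
PW = 23.47 + 18.18 + 9.44 = 51.09 ≈ 51.1 mm.

PW ≈ 51.1 mm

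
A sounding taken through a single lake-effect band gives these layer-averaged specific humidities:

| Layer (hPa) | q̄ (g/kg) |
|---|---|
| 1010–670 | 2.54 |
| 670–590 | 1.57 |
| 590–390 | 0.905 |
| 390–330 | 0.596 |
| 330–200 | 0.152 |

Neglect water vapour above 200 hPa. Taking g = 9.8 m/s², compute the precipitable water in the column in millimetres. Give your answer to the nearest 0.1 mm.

Precipitable water is the column-integrated vapour mass per unit area: PW = (1/g) Σ q̄ Δp, with q in kg/kg and Δp in Pa (1 kg/m² of water = 1 mm).
Layer 1010–670 hPa: Δp = 340 hPa = 34000 Pa, q̄ = 0.00254 kg/kg → 0.00254 × 34000 / 9.8 = 8.81 mm
Layer 670–590 hPa: Δp = 80 hPa = 8000 Pa, q̄ = 0.00157 kg/kg → 0.00157 × 8000 / 9.8 = 1.28 mm
Layer 590–390 hPa: Δp = 200 hPa = 20000 Pa, q̄ = 0.000905 kg/kg → 0.000905 × 20000 / 9.8 = 1.85 mm
Layer 390–330 hPa: Δp = 60 hPa = 6000 Pa, q̄ = 0.000596 kg/kg → 0.000596 × 6000 / 9.8 = 0.36 mm
Layer 330–200 hPa: Δp = 130 hPa = 13000 Pa, q̄ = 0.000152 kg/kg → 0.000152 × 13000 / 9.8 = 0.20 mm
PW = 8.81 + 1.28 + 1.85 + 0.36 + 0.20 = 12.50 ≈ 12.5 mm.

PW ≈ 12.5 mm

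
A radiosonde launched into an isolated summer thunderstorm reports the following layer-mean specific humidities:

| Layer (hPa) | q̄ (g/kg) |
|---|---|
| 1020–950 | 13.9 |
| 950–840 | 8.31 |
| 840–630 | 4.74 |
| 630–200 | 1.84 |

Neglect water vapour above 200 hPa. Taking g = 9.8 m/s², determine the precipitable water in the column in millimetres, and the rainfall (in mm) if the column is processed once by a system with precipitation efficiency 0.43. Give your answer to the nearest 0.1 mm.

PW ≈ 37.5 mm; rainfall ≈ 16.1 mm

Precipitable water is the column-integrated vapour mass per unit area: PW = (1/g) Σ q̄ Δp, with q in kg/kg and Δp in Pa (1 kg/m² of water = 1 mm).
Layer 1020–950 hPa: Δp = 70 hPa = 7000 Pa, q̄ = 0.0139 kg/kg → 0.0139 × 7000 / 9.8 = 9.93 mm
Layer 950–840 hPa: Δp = 110 hPa = 11000 Pa, q̄ = 0.00831 kg/kg → 0.00831 × 11000 / 9.8 = 9.33 mm
Layer 840–630 hPa: Δp = 210 hPa = 21000 Pa, q̄ = 0.00474 kg/kg → 0.00474 × 21000 / 9.8 = 10.16 mm
Layer 630–200 hPa: Δp = 430 hPa = 43000 Pa, q̄ = 0.00184 kg/kg → 0.00184 × 43000 / 9.8 = 8.07 mm
PW = 9.93 + 9.33 + 10.16 + 8.07 = 37.49 ≈ 37.5 mm.
Rainfall = ε × PW = 0.43 × 37.5 = 16.1 mm.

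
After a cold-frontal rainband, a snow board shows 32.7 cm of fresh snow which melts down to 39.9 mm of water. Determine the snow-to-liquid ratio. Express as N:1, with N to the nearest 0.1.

ratio ≈ 8.2

Ratio = snow depth / SWE = 327 mm / 39.9 mm = 8.2, i.e. 8.2:1.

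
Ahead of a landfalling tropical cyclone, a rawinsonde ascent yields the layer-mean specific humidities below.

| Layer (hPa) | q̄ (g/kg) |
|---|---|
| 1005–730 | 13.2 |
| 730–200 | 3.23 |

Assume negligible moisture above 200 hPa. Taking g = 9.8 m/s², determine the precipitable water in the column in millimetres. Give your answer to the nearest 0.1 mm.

Precipitable water is the column-integrated vapour mass per unit area: PW = (1/g) Σ q̄ Δp, with q in kg/kg and Δp in Pa (1 kg/m² of water = 1 mm).
Layer 1005–730 hPa: Δp = 275 hPa = 27500 Pa, q̄ = 0.0132 kg/kg → 0.0132 × 27500 / 9.8 = 37.04 mm
Layer 730–200 hPa: Δp = 530 hPa = 53000 Pa, q̄ = 0.00323 kg/kg → 0.00323 × 53000 / 9.8 = 17.47 mm
PW = 37.04 + 17.47 = 54.51 ≈ 54.5 mm.

PW ≈ 54.5 mm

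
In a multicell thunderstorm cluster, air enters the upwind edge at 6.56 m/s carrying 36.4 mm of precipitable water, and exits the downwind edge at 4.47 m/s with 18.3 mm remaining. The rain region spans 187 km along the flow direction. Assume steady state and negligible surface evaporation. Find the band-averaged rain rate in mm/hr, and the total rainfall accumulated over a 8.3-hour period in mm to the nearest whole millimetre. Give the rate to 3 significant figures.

Column moisture flux per unit crosswind length is F = V × PW.
Inflow: F_in = 6.56 × 36.4 = 238.784 mm·m/s
Outflow: F_out = 4.47 × 18.3 = 81.801 mm·m/s
Steady-state rate R = (F_in − F_out)/L = (238.784 − 81.801) / 187000 m = 8.395e-04 mm/s.
R = 8.395e-04 × 3600 = 3.02 mm/hr.
Over 8.3 h: total = 3.02 × 8.3 = 25.066 ≈ 25 mm.

R ≈ 3.02 mm/hr; total ≈ 25 mm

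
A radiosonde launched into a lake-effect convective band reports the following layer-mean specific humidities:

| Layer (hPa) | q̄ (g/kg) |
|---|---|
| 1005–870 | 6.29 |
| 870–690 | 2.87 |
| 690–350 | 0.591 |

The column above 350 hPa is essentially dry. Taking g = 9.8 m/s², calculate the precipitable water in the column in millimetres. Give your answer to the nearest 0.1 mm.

Precipitable water is the column-integrated vapour mass per unit area: PW = (1/g) Σ q̄ Δp, with q in kg/kg and Δp in Pa (1 kg/m² of water = 1 mm).
Layer 1005–870 hPa: Δp = 135 hPa = 13500 Pa, q̄ = 0.00629 kg/kg → 0.00629 × 13500 / 9.8 = 8.66 mm
Layer 870–690 hPa: Δp = 180 hPa = 18000 Pa, q̄ = 0.00287 kg/kg → 0.00287 × 18000 / 9.8 = 5.27 mm
Layer 690–350 hPa: Δp = 340 hPa = 34000 Pa, q̄ = 0.000591 kg/kg → 0.000591 × 34000 / 9.8 = 2.05 mm
PW = 8.66 + 5.27 + 2.05 = 15.98 ≈ 16.0 mm.

PW ≈ 16.0 mm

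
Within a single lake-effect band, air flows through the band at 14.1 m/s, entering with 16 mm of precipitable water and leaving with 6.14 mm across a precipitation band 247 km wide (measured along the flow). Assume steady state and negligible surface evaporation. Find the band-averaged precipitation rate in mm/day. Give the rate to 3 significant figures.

Column moisture flux per unit crosswind length is F = V × PW.
Inflow: F_in = 14.1 × 16 = 225.6 mm·m/s
Outflow: F_out = 14.1 × 6.14 = 86.574 mm·m/s
Steady-state rate R = (F_in − F_out)/L = (225.6 − 86.574) / 247000 m = 5.629e-04 mm/s.
R = 5.629e-04 × 3600 × 24 = 48.6 mm/day.

R ≈ 48.6 mm/day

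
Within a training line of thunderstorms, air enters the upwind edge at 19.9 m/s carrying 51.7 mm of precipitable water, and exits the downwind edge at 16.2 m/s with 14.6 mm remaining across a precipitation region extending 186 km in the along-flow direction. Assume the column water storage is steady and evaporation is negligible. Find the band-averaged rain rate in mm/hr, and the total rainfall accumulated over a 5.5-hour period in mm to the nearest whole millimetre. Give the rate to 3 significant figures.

Column moisture flux per unit crosswind length is F = V × PW.
Inflow: F_in = 19.9 × 51.7 = 1028.83 mm·m/s
Outflow: F_out = 16.2 × 14.6 = 236.52 mm·m/s
Steady-state rate R = (F_in − F_out)/L = (1028.83 − 236.52) / 186000 m = 4.260e-03 mm/s.
R = 4.260e-03 × 3600 = 15.3 mm/hr.
Over 5.5 h: total = 15.3 × 5.5 = 84.15 ≈ 84 mm.

R ≈ 15.3 mm/hr; total ≈ 84 mm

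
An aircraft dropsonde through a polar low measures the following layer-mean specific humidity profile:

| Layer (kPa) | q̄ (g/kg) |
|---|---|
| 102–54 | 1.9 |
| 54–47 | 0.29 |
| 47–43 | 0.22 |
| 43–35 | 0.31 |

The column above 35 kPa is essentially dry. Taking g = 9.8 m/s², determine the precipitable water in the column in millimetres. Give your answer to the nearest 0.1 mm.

PW ≈ 9.9 mm

Precipitable water is the column-integrated vapour mass per unit area: PW = (1/g) Σ q̄ Δp, with q in kg/kg and Δp in Pa (1 kg/m² of water = 1 mm).
Layer 102–54 kPa: Δp = 480 hPa = 48000 Pa, q̄ = 0.0019 kg/kg → 0.0019 × 48000 / 9.8 = 9.31 mm
Layer 54–47 kPa: Δp = 70 hPa = 7000 Pa, q̄ = 0.00029 kg/kg → 0.00029 × 7000 / 9.8 = 0.21 mm
Layer 47–43 kPa: Δp = 40 hPa = 4000 Pa, q̄ = 0.00022 kg/kg → 0.00022 × 4000 / 9.8 = 0.09 mm
Layer 43–35 kPa: Δp = 80 hPa = 8000 Pa, q̄ = 0.00031 kg/kg → 0.00031 × 8000 / 9.8 = 0.25 mm
PW = 9.31 + 0.21 + 0.09 + 0.25 = 9.86 ≈ 9.9 mm.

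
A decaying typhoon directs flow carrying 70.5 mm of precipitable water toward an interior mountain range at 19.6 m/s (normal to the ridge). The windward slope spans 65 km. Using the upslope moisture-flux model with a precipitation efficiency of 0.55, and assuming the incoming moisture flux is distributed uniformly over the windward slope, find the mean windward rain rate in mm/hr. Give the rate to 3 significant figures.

Incoming column moisture flux per unit ridge length: F = V × PW = 19.6 × 70.5 = 1381.8 mm·m/s.
Spread over the 65 km slope with efficiency ε = 0.55: R = ε·F/W = 0.55 × 1381.8 / 65000 m = 1.169e-02 mm/s.
R = 1.169e-02 × 3600 = 42.1 mm/hr.

R ≈ 42.1 mm/hr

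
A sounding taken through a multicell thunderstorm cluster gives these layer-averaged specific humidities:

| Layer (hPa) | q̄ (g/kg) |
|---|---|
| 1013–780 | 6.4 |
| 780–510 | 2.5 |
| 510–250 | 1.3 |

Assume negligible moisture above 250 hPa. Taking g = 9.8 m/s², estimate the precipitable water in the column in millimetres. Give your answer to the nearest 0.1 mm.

Precipitable water is the column-integrated vapour mass per unit area: PW = (1/g) Σ q̄ Δp, with q in kg/kg and Δp in Pa (1 kg/m² of water = 1 mm).
Layer 1013–780 hPa: Δp = 233 hPa = 23300 Pa, q̄ = 0.0064 kg/kg → 0.0064 × 23300 / 9.8 = 15.22 mm
Layer 780–510 hPa: Δp = 270 hPa = 27000 Pa, q̄ = 0.0025 kg/kg → 0.0025 × 27000 / 9.8 = 6.89 mm
Layer 510–250 hPa: Δp = 260 hPa = 26000 Pa, q̄ = 0.0013 kg/kg → 0.0013 × 26000 / 9.8 = 3.45 mm
PW = 15.22 + 6.89 + 3.45 = 25.56 ≈ 25.6 mm.

PW ≈ 25.6 mm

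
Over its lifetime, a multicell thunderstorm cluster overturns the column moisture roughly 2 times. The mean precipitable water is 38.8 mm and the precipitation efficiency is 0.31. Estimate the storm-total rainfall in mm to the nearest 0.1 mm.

rainfall ≈ 24.1 mm

Each cycle deposits ε × PW = 0.31 × 38.8 = 12.028 mm.
Over 2 cycles: 2 × 12.028 = 24.1 mm.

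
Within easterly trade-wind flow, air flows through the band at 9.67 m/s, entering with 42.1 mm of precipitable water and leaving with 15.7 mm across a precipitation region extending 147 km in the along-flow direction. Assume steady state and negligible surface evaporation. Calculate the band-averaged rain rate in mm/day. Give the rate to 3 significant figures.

R ≈ 150 mm/day

Column moisture flux per unit crosswind length is F = V × PW.
Inflow: F_in = 9.67 × 42.1 = 407.107 mm·m/s
Outflow: F_out = 9.67 × 15.7 = 151.819 mm·m/s
Steady-state rate R = (F_in − F_out)/L = (407.107 − 151.819) / 147000 m = 1.737e-03 mm/s.
R = 1.737e-03 × 3600 × 24 = 150 mm/day.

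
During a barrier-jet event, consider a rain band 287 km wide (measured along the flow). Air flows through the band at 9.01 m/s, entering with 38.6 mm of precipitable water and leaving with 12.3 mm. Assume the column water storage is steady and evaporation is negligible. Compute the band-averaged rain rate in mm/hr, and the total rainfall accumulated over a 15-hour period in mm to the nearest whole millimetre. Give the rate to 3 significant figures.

Column moisture flux per unit crosswind length is F = V × PW.
Inflow: F_in = 9.01 × 38.6 = 347.786 mm·m/s
Outflow: F_out = 9.01 × 12.3 = 110.823 mm·m/s
Steady-state rate R = (F_in − F_out)/L = (347.786 − 110.823) / 287000 m = 8.257e-04 mm/s.
R = 8.257e-04 × 3600 = 2.97 mm/hr.
Over 15 h: total = 2.97 × 15 = 44.55 ≈ 45 mm.

R ≈ 2.97 mm/hr; total ≈ 45 mm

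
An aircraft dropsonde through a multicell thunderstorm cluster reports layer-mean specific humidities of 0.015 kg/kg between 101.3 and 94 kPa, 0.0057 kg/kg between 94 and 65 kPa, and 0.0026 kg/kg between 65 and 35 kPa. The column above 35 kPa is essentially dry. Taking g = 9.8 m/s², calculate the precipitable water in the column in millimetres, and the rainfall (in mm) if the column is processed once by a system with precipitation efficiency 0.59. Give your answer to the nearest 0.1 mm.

PW ≈ 36.0 mm; rainfall ≈ 21.2 mm

Precipitable water is the column-integrated vapour mass per unit area: PW = (1/g) Σ q̄ Δp, with q in kg/kg and Δp in Pa (1 kg/m² of water = 1 mm).
Layer 101.3–94 kPa: Δp = 73 hPa = 7300 Pa, q̄ = 0.015 kg/kg → 0.015 × 7300 / 9.8 = 11.17 mm
Layer 94–65 kPa: Δp = 290 hPa = 29000 Pa, q̄ = 0.0057 kg/kg → 0.0057 × 29000 / 9.8 = 16.87 mm
Layer 65–35 kPa: Δp = 300 hPa = 30000 Pa, q̄ = 0.0026 kg/kg → 0.0026 × 30000 / 9.8 = 7.96 mm
PW = 11.17 + 16.87 + 7.96 = 36.00 ≈ 36.0 mm.
Rainfall = ε × PW = 0.59 × 36.0 = 21.2 mm.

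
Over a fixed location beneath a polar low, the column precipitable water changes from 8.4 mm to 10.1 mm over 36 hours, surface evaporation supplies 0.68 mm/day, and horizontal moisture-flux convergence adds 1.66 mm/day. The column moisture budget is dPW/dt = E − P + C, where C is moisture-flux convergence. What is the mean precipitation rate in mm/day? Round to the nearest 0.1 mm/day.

dPW/dt = (10.1 − 8.4) mm / (36/24 day) = +1.133 mm/day.
P = E + C − dPW/dt = 0.68 + (1.66) − (+1.133) = 1.2 mm/day.

P ≈ 1.2 mm/day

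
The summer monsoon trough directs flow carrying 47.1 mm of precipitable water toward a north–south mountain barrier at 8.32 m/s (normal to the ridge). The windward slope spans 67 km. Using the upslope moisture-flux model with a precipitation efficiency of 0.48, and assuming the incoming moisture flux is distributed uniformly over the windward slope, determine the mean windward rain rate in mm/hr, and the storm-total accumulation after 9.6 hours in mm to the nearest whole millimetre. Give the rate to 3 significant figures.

R ≈ 10.1 mm/hr; total ≈ 97 mm

Incoming column moisture flux per unit ridge length: F = V × PW = 8.32 × 47.1 = 391.872 mm·m/s.
Spread over the 67 km slope with efficiency ε = 0.48: R = ε·F/W = 0.48 × 391.872 / 67000 m = 2.807e-03 mm/s.
R = 2.807e-03 × 3600 = 10.1 mm/hr.
Over 9.6 h: total = 10.1 × 9.6 = 96.96 ≈ 97 mm.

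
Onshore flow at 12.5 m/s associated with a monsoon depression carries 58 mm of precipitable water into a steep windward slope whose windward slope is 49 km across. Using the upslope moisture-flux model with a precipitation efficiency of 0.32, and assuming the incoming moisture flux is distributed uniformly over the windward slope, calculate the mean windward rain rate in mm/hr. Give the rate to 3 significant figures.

Incoming column moisture flux per unit ridge length: F = V × PW = 12.5 × 58 = 725 mm·m/s.
Spread over the 49 km slope with efficiency ε = 0.32: R = ε·F/W = 0.32 × 725 / 49000 m = 4.735e-03 mm/s.
R = 4.735e-03 × 3600 = 17.0 mm/hr.

R ≈ 17.0 mm/hr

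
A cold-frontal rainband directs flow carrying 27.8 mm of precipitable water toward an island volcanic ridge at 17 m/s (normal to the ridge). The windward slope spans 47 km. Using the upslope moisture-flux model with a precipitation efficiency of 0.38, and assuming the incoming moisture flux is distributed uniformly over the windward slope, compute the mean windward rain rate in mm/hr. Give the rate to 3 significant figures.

R ≈ 13.8 mm/hr

Incoming column moisture flux per unit ridge length: F = V × PW = 17 × 27.8 = 472.6 mm·m/s.
Spread over the 47 km slope with efficiency ε = 0.38: R = ε·F/W = 0.38 × 472.6 / 47000 m = 3.821e-03 mm/s.
R = 3.821e-03 × 3600 = 13.8 mm/hr.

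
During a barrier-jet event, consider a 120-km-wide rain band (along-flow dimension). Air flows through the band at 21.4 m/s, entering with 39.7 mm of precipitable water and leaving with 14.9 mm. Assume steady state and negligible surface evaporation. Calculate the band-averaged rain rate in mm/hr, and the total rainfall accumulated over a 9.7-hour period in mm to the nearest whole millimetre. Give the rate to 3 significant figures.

R ≈ 15.9 mm/hr; total ≈ 154 mm

Column moisture flux per unit crosswind length is F = V × PW.
Inflow: F_in = 21.4 × 39.7 = 849.58 mm·m/s
Outflow: F_out = 21.4 × 14.9 = 318.86 mm·m/s
Steady-state rate R = (F_in − F_out)/L = (849.58 − 318.86) / 120000 m = 4.423e-03 mm/s.
R = 4.423e-03 × 3600 = 15.9 mm/hr.
Over 9.7 h: total = 15.9 × 9.7 = 154.23 ≈ 154 mm.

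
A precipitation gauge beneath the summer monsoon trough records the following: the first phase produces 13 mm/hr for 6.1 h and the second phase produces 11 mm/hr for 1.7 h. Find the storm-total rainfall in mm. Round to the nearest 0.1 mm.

Total = Σ Rᵢ Δtᵢ = 13 × 6.1 + 11 × 1.7
      = 79.3 + 18.7 = 98.0 mm.

total ≈ 98.0 mm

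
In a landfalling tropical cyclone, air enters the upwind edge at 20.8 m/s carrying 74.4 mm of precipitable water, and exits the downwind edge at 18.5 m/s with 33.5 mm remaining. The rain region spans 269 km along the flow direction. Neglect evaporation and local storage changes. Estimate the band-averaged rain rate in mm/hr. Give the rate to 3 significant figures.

Column moisture flux per unit crosswind length is F = V × PW.
Inflow: F_in = 20.8 × 74.4 = 1547.52 mm·m/s
Outflow: F_out = 18.5 × 33.5 = 619.75 mm·m/s
Steady-state rate R = (F_in − F_out)/L = (1547.52 − 619.75) / 269000 m = 3.449e-03 mm/s.
R = 3.449e-03 × 3600 = 12.4 mm/hr.

R ≈ 12.4 mm/hr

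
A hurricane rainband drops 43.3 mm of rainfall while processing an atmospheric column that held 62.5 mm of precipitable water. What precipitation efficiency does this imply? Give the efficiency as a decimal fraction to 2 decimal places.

ε = rainfall / PW = 43.3 / 62.5 = 0.69.

ε ≈ 0.69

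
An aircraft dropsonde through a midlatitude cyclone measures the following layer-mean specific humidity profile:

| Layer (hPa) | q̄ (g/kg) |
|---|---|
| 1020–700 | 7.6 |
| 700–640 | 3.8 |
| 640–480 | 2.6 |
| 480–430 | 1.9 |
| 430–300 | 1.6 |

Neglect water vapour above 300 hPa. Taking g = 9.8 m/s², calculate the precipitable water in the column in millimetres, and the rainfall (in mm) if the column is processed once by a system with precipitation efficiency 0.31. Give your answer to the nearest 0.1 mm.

PW ≈ 34.5 mm; rainfall ≈ 10.7 mm

Precipitable water is the column-integrated vapour mass per unit area: PW = (1/g) Σ q̄ Δp, with q in kg/kg and Δp in Pa (1 kg/m² of water = 1 mm).
Layer 1020–700 hPa: Δp = 320 hPa = 32000 Pa, q̄ = 0.0076 kg/kg → 0.0076 × 32000 / 9.8 = 24.82 mm
Layer 700–640 hPa: Δp = 60 hPa = 6000 Pa, q̄ = 0.0038 kg/kg → 0.0038 × 6000 / 9.8 = 2.33 mm
Layer 640–480 hPa: Δp = 160 hPa = 16000 Pa, q̄ = 0.0026 kg/kg → 0.0026 × 16000 / 9.8 = 4.24 mm
Layer 480–430 hPa: Δp = 50 hPa = 5000 Pa, q̄ = 0.0019 kg/kg → 0.0019 × 5000 / 9.8 = 0.97 mm
Layer 430–300 hPa: Δp = 130 hPa = 13000 Pa, q̄ = 0.0016 kg/kg → 0.0016 × 13000 / 9.8 = 2.12 mm
PW = 24.82 + 2.33 + 4.24 + 0.97 + 2.12 = 34.48 ≈ 34.5 mm.
Rainfall = ε × PW = 0.31 × 34.5 = 10.7 mm.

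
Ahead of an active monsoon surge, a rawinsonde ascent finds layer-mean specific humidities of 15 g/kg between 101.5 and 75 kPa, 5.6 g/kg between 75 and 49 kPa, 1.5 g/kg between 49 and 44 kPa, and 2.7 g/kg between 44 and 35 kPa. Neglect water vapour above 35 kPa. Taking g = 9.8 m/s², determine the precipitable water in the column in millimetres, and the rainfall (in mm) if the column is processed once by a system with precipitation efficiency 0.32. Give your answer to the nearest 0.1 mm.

Precipitable water is the column-integrated vapour mass per unit area: PW = (1/g) Σ q̄ Δp, with q in kg/kg and Δp in Pa (1 kg/m² of water = 1 mm).
Layer 101.5–75 kPa: Δp = 265 hPa = 26500 Pa, q̄ = 0.015 kg/kg → 0.015 × 26500 / 9.8 = 40.56 mm
Layer 75–49 kPa: Δp = 260 hPa = 26000 Pa, q̄ = 0.0056 kg/kg → 0.0056 × 26000 / 9.8 = 14.86 mm
Layer 49–44 kPa: Δp = 50 hPa = 5000 Pa, q̄ = 0.0015 kg/kg → 0.0015 × 5000 / 9.8 = 0.77 mm
Layer 44–35 kPa: Δp = 90 hPa = 9000 Pa, q̄ = 0.0027 kg/kg → 0.0027 × 9000 / 9.8 = 2.48 mm
PW = 40.56 + 14.86 + 0.77 + 2.48 = 58.67 ≈ 58.7 mm.
Rainfall = ε × PW = 0.32 × 58.7 = 18.8 mm.

PW ≈ 58.7 mm; rainfall ≈ 18.8 mm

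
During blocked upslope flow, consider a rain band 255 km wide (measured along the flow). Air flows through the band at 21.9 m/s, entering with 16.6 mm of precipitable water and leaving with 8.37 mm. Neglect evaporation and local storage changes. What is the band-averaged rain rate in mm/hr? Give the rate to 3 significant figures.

R ≈ 2.54 mm/hr

Column moisture flux per unit crosswind length is F = V × PW.
Inflow: F_in = 21.9 × 16.6 = 363.54 mm·m/s
Outflow: F_out = 21.9 × 8.37 = 183.303 mm·m/s
Steady-state rate R = (F_in − F_out)/L = (363.54 − 183.303) / 255000 m = 7.068e-04 mm/s.
R = 7.068e-04 × 3600 = 2.54 mm/hr.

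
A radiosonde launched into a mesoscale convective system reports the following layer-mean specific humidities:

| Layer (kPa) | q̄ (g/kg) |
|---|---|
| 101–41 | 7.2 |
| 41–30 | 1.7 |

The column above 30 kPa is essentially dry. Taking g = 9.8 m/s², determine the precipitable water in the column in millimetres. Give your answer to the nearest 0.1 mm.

Precipitable water is the column-integrated vapour mass per unit area: PW = (1/g) Σ q̄ Δp, with q in kg/kg and Δp in Pa (1 kg/m² of water = 1 mm).
Layer 101–41 kPa: Δp = 600 hPa = 60000 Pa, q̄ = 0.0072 kg/kg → 0.0072 × 60000 / 9.8 = 44.08 mm
Layer 41–30 kPa: Δp = 110 hPa = 11000 Pa, q̄ = 0.0017 kg/kg → 0.0017 × 11000 / 9.8 = 1.91 mm
PW = 44.08 + 1.91 = 45.99 ≈ 46.0 mm.

PW ≈ 46.0 mm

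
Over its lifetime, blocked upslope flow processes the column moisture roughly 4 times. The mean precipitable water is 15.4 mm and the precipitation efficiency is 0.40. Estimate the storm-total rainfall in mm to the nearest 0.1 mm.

rainfall ≈ 24.6 mm

Each cycle deposits ε × PW = 0.40 × 15.4 = 6.16 mm.
Over 4 cycles: 4 × 6.16 = 24.6 mm.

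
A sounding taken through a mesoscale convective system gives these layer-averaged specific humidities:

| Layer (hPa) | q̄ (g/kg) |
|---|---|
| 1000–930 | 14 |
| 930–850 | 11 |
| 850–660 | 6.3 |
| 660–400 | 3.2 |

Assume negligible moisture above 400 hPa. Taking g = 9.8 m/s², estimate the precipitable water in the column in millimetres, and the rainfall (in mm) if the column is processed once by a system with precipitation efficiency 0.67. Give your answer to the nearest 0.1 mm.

Precipitable water is the column-integrated vapour mass per unit area: PW = (1/g) Σ q̄ Δp, with q in kg/kg and Δp in Pa (1 kg/m² of water = 1 mm).
Layer 1000–930 hPa: Δp = 70 hPa = 7000 Pa, q̄ = 0.014 kg/kg → 0.014 × 7000 / 9.8 = 10.00 mm
Layer 930–850 hPa: Δp = 80 hPa = 8000 Pa, q̄ = 0.011 kg/kg → 0.011 × 8000 / 9.8 = 8.98 mm
Layer 850–660 hPa: Δp = 190 hPa = 19000 Pa, q̄ = 0.0063 kg/kg → 0.0063 × 19000 / 9.8 = 12.21 mm
Layer 660–400 hPa: Δp = 260 hPa = 26000 Pa, q̄ = 0.0032 kg/kg → 0.0032 × 26000 / 9.8 = 8.49 mm
PW = 10.00 + 8.98 + 12.21 + 8.49 = 39.68 ≈ 39.7 mm.
Rainfall = ε × PW = 0.67 × 39.7 = 26.6 mm.

PW ≈ 39.7 mm; rainfall ≈ 26.6 mm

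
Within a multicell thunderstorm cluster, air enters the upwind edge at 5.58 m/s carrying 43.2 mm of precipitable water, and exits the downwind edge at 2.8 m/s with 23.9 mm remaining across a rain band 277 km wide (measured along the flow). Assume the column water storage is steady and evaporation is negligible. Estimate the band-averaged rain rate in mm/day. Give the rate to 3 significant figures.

Column moisture flux per unit crosswind length is F = V × PW.
Inflow: F_in = 5.58 × 43.2 = 241.056 mm·m/s
Outflow: F_out = 2.8 × 23.9 = 66.92 mm·m/s
Steady-state rate R = (F_in − F_out)/L = (241.056 − 66.92) / 277000 m = 6.286e-04 mm/s.
R = 6.286e-04 × 3600 × 24 = 54.3 mm/day.

R ≈ 54.3 mm/day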